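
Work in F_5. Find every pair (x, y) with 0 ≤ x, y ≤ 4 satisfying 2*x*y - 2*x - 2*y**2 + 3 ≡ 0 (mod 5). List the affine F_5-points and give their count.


Affine F_5-points: {(0, 2), (0, 3), (4, 0), (4, 4)}; count = 4.

For each of the 25 pairs (x, y) ∈ F_5², evaluate f(x, y) mod 5. Record the zeros.
  x = 0: [0↦3, 1↦1, 2↦0, 3↦0, 4↦1]  zeros at y ∈ {2, 3}
  x = 1: [0↦1, 1↦1, 2↦2, 3↦4, 4↦2]  zeros at y ∈ ∅
  x = 2: [0↦4, 1↦1, 2↦4, 3↦3, 4↦3]  zeros at y ∈ ∅
  x = 3: [0↦2, 1↦1, 2↦1, 3↦2, 4↦4]  zeros at y ∈ ∅
  x = 4: [0↦0, 1↦1, 2↦3, 3↦1, 4↦0]  zeros at y ∈ {0, 4}
Collecting zeros: affine points = {(0, 2), (0, 3), (4, 0), (4, 4)}.
Total count |C(F_5)_aff| = 4.


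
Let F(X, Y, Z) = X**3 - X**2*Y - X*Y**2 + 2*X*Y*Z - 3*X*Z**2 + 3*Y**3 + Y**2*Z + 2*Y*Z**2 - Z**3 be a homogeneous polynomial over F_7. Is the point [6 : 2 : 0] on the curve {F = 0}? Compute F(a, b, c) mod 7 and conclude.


F(6,2,0) ≡ 4 (mod 7); P is NOT on the curve.

Evaluate F(6, 2, 0) term-by-term (mod 7).
  X**3 ↦ 1·216·1·1 = 216
  -X**2*Y ↦ -1·36·2·1 = -72
  -X*Y**2 ↦ -1·6·4·1 = -24
  2*X*Y*Z ↦ 2·6·2·0 = 0
  -3*X*Z**2 ↦ -3·6·1·0 = 0
  3*Y**3 ↦ 3·1·8·1 = 24
  Y**2*Z ↦ 1·1·4·0 = 0
  2*Y*Z**2 ↦ 2·1·2·0 = 0
  -Z**3 ↦ -1·1·1·0 = 0
Sum: F(6, 2, 0) = (216) + (-72) + (-24) + (0) + (0) + (24) + (0) + (0) + (0) = 144.
Reducing mod 7: 144 ≡ 4 (mod 7).
Since F(a, b, c) ≡ 4 ≠ 0 (mod 7), P does NOT lie on the curve.


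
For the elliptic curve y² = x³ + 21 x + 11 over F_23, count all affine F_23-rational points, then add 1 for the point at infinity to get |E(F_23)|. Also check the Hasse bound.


Affine points = {(3, 3), (3, 20), (6, 10), (6, 13), (7, 8), (7, 15), (8, 1), (8, 22), (9, 3), (9, 20), (10, 5), (10, 18), (11, 3), (11, 20), (12, 6), (12, 17), (14, 6), (14, 17), (16, 2), (16, 21), (19, 1), (19, 22), (20, 6), (20, 17), (22, 9), (22, 14)}; affine count = 26; |E(F_23)| = 27.

Discriminant check: Δ ∝ 4a³ + 27b² = 4·21³ + 27·11² = 4·9261 + 27·121 ≡ 15 (mod 23). Nonzero ⇒ E is nonsingular.
For each x ∈ F_23, compute rhs = x³ + 21·x + 11 mod 23, then count y ∈ F_23 with y² ≡ rhs.
  x = 0: rhs = 11, matching y values: none (0 points).
  x = 1: rhs = 10, matching y values: none (0 points).
  x = 2: rhs = 15, matching y values: none (0 points).
  x = 3: rhs = 9, matching y values: 3, 20 (2 points).
  x = 4: rhs = 21, matching y values: none (0 points).
  x = 5: rhs = 11, matching y values: none (0 points).
  x = 6: rhs = 8, matching y values: 10, 13 (2 points).
  x = 7: rhs = 18, matching y values: 8, 15 (2 points).
  x = 8: rhs = 1, matching y values: 1, 22 (2 points).
  x = 9: rhs = 9, matching y values: 3, 20 (2 points).
  x = 10: rhs = 2, matching y values: 5, 18 (2 points).
  x = 11: rhs = 9, matching y values: 3, 20 (2 points).
  x = 12: rhs = 13, matching y values: 6, 17 (2 points).
  x = 13: rhs = 20, matching y values: none (0 points).
  x = 14: rhs = 13, matching y values: 6, 17 (2 points).
  x = 15: rhs = 21, matching y values: none (0 points).
  x = 16: rhs = 4, matching y values: 2, 21 (2 points).
  x = 17: rhs = 14, matching y values: none (0 points).
  x = 18: rhs = 11, matching y values: none (0 points).
  x = 19: rhs = 1, matching y values: 1, 22 (2 points).
  x = 20: rhs = 13, matching y values: 6, 17 (2 points).
  x = 21: rhs = 7, matching y values: none (0 points).
  x = 22: rhs = 12, matching y values: 9, 14 (2 points).
Total affine count: 26.
Full point count |E(F_23)| = 26 + 1 = 27.
Hasse bound: |27 − (23+1)| = |3| = 3 ≤ 2√23 ≈ 9.5917 ✓.


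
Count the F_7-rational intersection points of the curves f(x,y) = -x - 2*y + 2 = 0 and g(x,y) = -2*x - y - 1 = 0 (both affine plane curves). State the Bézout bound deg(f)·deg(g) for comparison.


Common zeros: {(1, 4)}; count = 1; Bézout bound = 1.

deg(f) = 1, deg(g) = 1, so Bézout bound = 1.
Scan x ∈ F_7. For each x, list the y ∈ F_7 with f(x, y) ≡ 0 and those with g(x, y) ≡ 0 (mod 7); the common zeros in that column are the intersection.
  x = 0: f ≡ 0 at y ∈ {1}; g ≡ 0 at y ∈ {6}; common: ∅.
  x = 1: f ≡ 0 at y ∈ {4}; g ≡ 0 at y ∈ {4}; common: {4}.
  x = 2: f ≡ 0 at y ∈ {0}; g ≡ 0 at y ∈ {2}; common: ∅.
  x = 3: f ≡ 0 at y ∈ {3}; g ≡ 0 at y ∈ {0}; common: ∅.
  x = 4: f ≡ 0 at y ∈ {6}; g ≡ 0 at y ∈ {5}; common: ∅.
  x = 5: f ≡ 0 at y ∈ {2}; g ≡ 0 at y ∈ {3}; common: ∅.
  x = 6: f ≡ 0 at y ∈ {5}; g ≡ 0 at y ∈ {1}; common: ∅.
Collecting: common zeros = {(1, 4)}, so the count is 1.
Comparison with the Bézout bound: 1 ≤ 1 = deg(f)·deg(g), as expected for curves with no common component (the bound is attained).


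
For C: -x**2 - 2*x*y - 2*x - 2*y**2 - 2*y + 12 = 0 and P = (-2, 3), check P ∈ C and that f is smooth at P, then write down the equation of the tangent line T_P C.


Tangent line at P: -4*x - 10*y + 22 = 0.

Step 1: f(-2, 3) = 0, so P lies on C.
Step 2: partial derivatives
  f_x(x, y) = -2*x - 2*y - 2, f_y(x, y) = -2*x - 4*y - 2.
  f_x(P) = -4, f_y(P) = -10 (gradient nonzero, so P is smooth).
Step 3: tangent line at P: -4·(x − -2) + -10·(y − 3) = 0.
Expanding: -4*x - 10*y + 22 = 0.


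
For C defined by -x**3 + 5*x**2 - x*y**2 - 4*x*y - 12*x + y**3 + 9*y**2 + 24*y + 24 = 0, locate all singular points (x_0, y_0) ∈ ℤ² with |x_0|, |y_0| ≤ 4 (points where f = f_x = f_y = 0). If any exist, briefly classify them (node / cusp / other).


Singular points: {(2, -2)}; classification: node.

Compute partial derivatives:
  f_x = -3*x**2 + 10*x - y**2 - 4*y - 12.
  f_y = -2*x*y - 4*x + 3*y**2 + 18*y + 24.
Scan x_0 ∈ {−4, ..., 4}. For each x_0, f_y(x_0, y) is a polynomial in y; find its integer roots y ∈ {−4, ..., 4}, then test f_x and f at those candidates.
  x = -4: f_y(-4, y) = 3*y**2 + 26*y + 40; vanishes at y ∈ {-2}. (-4, -2): f_x = -96 ≠ 0.
  x = -3: f_y(-3, y) = 3*y**2 + 24*y + 36; vanishes at y ∈ {-2}. (-3, -2): f_x = -65 ≠ 0.
  x = -2: f_y(-2, y) = 3*y**2 + 22*y + 32; vanishes at y ∈ {-2}. (-2, -2): f_x = -40 ≠ 0.
  x = -1: f_y(-1, y) = 3*y**2 + 20*y + 28; vanishes at y ∈ {-2}. (-1, -2): f_x = -21 ≠ 0.
  x = 0: f_y(0, y) = 3*y**2 + 18*y + 24; vanishes at y ∈ {-4, -2}. (0, -4): f_x = -12 ≠ 0; (0, -2): f_x = -8 ≠ 0.
  x = 1: f_y(1, y) = 3*y**2 + 16*y + 20; vanishes at y ∈ {-2}. (1, -2): f_x = -1 ≠ 0.
  x = 2: f_y(2, y) = 3*y**2 + 14*y + 16; vanishes at y ∈ {-2}. (2, -2): f_x = 0, f = 0 — SINGULAR.
  x = 3: f_y(3, y) = 3*y**2 + 12*y + 12; vanishes at y ∈ {-2}. (3, -2): f_x = -5 ≠ 0.
  x = 4: f_y(4, y) = 3*y**2 + 10*y + 8; vanishes at y ∈ {-2}. (4, -2): f_x = -16 ≠ 0.
Only singular point on the grid: (2, -2).
Classify: substitute x = 2 + u, y = -2 + v and expand: f = -u**3 - u**2 - u*v**2 + v**3 + v**2.
No constant or linear terms (consistent with a singular point). Quadratic part: -u**2 + v**2. Cubic part: -u**3 - u*v**2 + v**3.
The quadratic part v**2 - u**2 = (v − u)(v + u) splits into two distinct linear factors, so there are two distinct tangent lines y − -2 = ±(x − 2) — this is a node (ordinary double point).
Classification: node.


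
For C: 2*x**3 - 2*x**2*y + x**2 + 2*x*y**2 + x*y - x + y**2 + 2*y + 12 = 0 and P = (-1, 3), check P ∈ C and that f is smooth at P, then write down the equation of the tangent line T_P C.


Tangent line at P: 36*x - 7*y + 57 = 0.

Step 1: f(-1, 3) = 0, so P lies on C.
Step 2: partial derivatives
  f_x(x, y) = 6*x**2 - 4*x*y + 2*x + 2*y**2 + y - 1, f_y(x, y) = -2*x**2 + 4*x*y + x + 2*y + 2.
  f_x(P) = 36, f_y(P) = -7 (gradient nonzero, so P is smooth).
Step 3: tangent line at P: 36·(x − -1) + -7·(y − 3) = 0.
Expanding: 36*x - 7*y + 57 = 0.


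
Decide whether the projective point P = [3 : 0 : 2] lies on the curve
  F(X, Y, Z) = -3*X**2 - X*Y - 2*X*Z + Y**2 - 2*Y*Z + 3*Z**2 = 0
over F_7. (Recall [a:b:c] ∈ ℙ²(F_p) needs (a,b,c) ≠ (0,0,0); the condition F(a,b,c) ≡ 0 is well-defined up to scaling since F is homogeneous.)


F(3,0,2) ≡ 1 (mod 7); P is NOT on the curve.

Evaluate F(3, 0, 2) term-by-term (mod 7).
  -3*X**2 ↦ -3·9·1·1 = -27
  -X*Y ↦ -1·3·0·1 = 0
  -2*X*Z ↦ -2·3·1·2 = -12
  Y**2 ↦ 1·1·0·1 = 0
  -2*Y*Z ↦ -2·1·0·2 = 0
  3*Z**2 ↦ 3·1·1·4 = 12
Sum: F(3, 0, 2) = (-27) + (0) + (-12) + (0) + (0) + (12) = -27.
Reducing mod 7: -27 ≡ 1 (mod 7).
Since F(a, b, c) ≡ 1 ≠ 0 (mod 7), P does NOT lie on the curve.


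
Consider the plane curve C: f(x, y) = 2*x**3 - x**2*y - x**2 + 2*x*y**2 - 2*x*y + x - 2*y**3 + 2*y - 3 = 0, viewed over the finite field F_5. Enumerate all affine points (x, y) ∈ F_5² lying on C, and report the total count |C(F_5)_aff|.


Affine F_5-points: {(0, 2), (1, 3), (2, 3), (3, 0), (4, 2), (4, 3), (4, 4)}; count = 7.

For each of the 25 pairs (x, y) ∈ F_5², evaluate f(x, y) mod 5. Record the zeros.
  x = 0: [0↦2, 1↦2, 2↦0, 3↦4, 4↦2]  zeros at y ∈ {2}
  x = 1: [0↦4, 1↦3, 2↦4, 3↦0, 4↦4]  zeros at y ∈ {3}
  x = 2: [0↦1, 1↦2, 2↦4, 3↦0, 4↦3]  zeros at y ∈ {3}
  x = 3: [0↦0, 1↦1, 2↦2, 3↦1, 4↦1]  zeros at y ∈ {0}
  x = 4: [0↦3, 1↦2, 2↦0, 3↦0, 4↦0]  zeros at y ∈ {2, 3, 4}
Collecting zeros: affine points = {(0, 2), (1, 3), (2, 3), (3, 0), (4, 2), (4, 3), (4, 4)}.
Total count |C(F_5)_aff| = 7.


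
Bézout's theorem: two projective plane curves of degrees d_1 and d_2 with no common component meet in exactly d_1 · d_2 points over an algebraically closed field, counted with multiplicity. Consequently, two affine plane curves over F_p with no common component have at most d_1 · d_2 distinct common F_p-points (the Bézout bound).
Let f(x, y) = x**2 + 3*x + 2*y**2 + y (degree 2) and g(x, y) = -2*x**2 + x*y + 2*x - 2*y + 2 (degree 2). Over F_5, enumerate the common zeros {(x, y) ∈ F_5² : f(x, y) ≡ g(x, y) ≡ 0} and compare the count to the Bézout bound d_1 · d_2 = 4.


Common zeros: ∅; count = 0; Bézout bound = 4.

deg(f) = 2, deg(g) = 2, so Bézout bound = 4.
Scan x ∈ F_5. For each x, list the y ∈ F_5 with f(x, y) ≡ 0 and those with g(x, y) ≡ 0 (mod 5); the common zeros in that column are the intersection.
  x = 0: f ≡ 0 at y ∈ {0, 2}; g ≡ 0 at y ∈ {1}; common: ∅.
  x = 1: f ≡ 0 at y ∈ {3, 4}; g ≡ 0 at y ∈ {2}; common: ∅.
  x = 2: f ≡ 0 at y ∈ {0, 2}; g ≡ 0 at y ∈ ∅; common: ∅.
  x = 3: f ≡ 0 at y ∈ ∅; g ≡ 0 at y ∈ {0}; common: ∅.
  x = 4: f ≡ 0 at y ∈ ∅; g ≡ 0 at y ∈ {1}; common: ∅.
Collecting: common zeros = ∅, so the count is 0.
Comparison with the Bézout bound: 0 ≤ 4 = deg(f)·deg(g), as expected for curves with no common component (the affine F_5-count falls short of the bound because intersections may lie at infinity, over extension fields, or carry multiplicity).


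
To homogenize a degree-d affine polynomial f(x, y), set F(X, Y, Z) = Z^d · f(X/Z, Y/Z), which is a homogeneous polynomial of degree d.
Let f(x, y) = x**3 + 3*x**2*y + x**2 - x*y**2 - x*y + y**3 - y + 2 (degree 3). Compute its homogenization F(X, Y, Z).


F(X, Y, Z) = X**3 + 3*X**2*Y + X**2*Z - X*Y**2 - X*Y*Z + Y**3 - Y*Z**2 + 2*Z**3

deg(f) = 3.
Substitute x = X/Z, y = Y/Z into f, then multiply by Z^3.
  monomial 1·x^3·y^0 ↦ 1·X^3·Y^0·Z^0.
  monomial 3·x^2·y^1 ↦ 3·X^2·Y^1·Z^0.
  monomial 1·x^2·y^0 ↦ 1·X^2·Y^0·Z^1.
  monomial -1·x^1·y^2 ↦ -1·X^1·Y^2·Z^0.
  monomial -1·x^1·y^1 ↦ -1·X^1·Y^1·Z^1.
  monomial 1·x^0·y^3 ↦ 1·X^0·Y^3·Z^0.
  monomial -1·x^0·y^1 ↦ -1·X^0·Y^1·Z^2.
  monomial 2·x^0·y^0 ↦ 2·X^0·Y^0·Z^3.
Collecting: F(X, Y, Z) = X**3 + 3*X**2*Y + X**2*Z - X*Y**2 - X*Y*Z + Y**3 - Y*Z**2 + 2*Z**3.


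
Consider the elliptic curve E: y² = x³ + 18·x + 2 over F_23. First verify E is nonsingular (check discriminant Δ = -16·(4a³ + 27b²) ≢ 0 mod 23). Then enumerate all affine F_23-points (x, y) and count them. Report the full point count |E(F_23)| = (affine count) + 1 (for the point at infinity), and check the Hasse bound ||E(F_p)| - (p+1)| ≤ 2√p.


Affine points = {(0, 5), (0, 18), (2, 0), (4, 0), (6, 2), (6, 21), (10, 3), (10, 20), (11, 6), (11, 17), (13, 8), (13, 15), (14, 10), (14, 13), (15, 6), (15, 17), (16, 4), (16, 19), (17, 0), (19, 2), (19, 21), (20, 6), (20, 17), (21, 2), (21, 21), (22, 11), (22, 12)}; affine count = 27; |E(F_23)| = 28.

Discriminant check: Δ ∝ 4a³ + 27b² = 4·18³ + 27·2² = 4·5832 + 27·4 ≡ 22 (mod 23). Nonzero ⇒ E is nonsingular.
For each x ∈ F_23, compute rhs = x³ + 18·x + 2 mod 23, then count y ∈ F_23 with y² ≡ rhs.
  x = 0: rhs = 2, matching y values: 5, 18 (2 points).
  x = 1: rhs = 21, matching y values: none (0 points).
  x = 2: rhs = 0, matching y values: 0 (1 points).
  x = 3: rhs = 14, matching y values: none (0 points).
  x = 4: rhs = 0, matching y values: 0 (1 points).
  x = 5: rhs = 10, matching y values: none (0 points).
  x = 6: rhs = 4, matching y values: 2, 21 (2 points).
  x = 7: rhs = 11, matching y values: none (0 points).
  x = 8: rhs = 14, matching y values: none (0 points).
  x = 9: rhs = 19, matching y values: none (0 points).
  x = 10: rhs = 9, matching y values: 3, 20 (2 points).
  x = 11: rhs = 13, matching y values: 6, 17 (2 points).
  x = 12: rhs = 14, matching y values: none (0 points).
  x = 13: rhs = 18, matching y values: 8, 15 (2 points).
  x = 14: rhs = 8, matching y values: 10, 13 (2 points).
  x = 15: rhs = 13, matching y values: 6, 17 (2 points).
  x = 16: rhs = 16, matching y values: 4, 19 (2 points).
  x = 17: rhs = 0, matching y values: 0 (1 points).
  x = 18: rhs = 17, matching y values: none (0 points).
  x = 19: rhs = 4, matching y values: 2, 21 (2 points).
  x = 20: rhs = 13, matching y values: 6, 17 (2 points).
  x = 21: rhs = 4, matching y values: 2, 21 (2 points).
  x = 22: rhs = 6, matching y values: 11, 12 (2 points).
Total affine count: 27.
Full point count |E(F_23)| = 27 + 1 = 28.
Hasse bound: |28 − (23+1)| = |4| = 4 ≤ 2√23 ≈ 9.5917 ✓.


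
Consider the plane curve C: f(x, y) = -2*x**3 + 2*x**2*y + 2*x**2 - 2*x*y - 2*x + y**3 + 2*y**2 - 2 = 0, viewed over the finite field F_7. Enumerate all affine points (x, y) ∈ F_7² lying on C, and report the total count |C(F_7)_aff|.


Affine F_7-points: {(0, 2), (2, 0), (2, 1), (2, 4), (4, 2), (4, 5), (6, 2)}; count = 7.

For each of the 49 pairs (x, y) ∈ F_7², evaluate f(x, y) mod 7. Record the zeros.
  x = 0: [0↦5, 1↦1, 2↦0, 3↦1, 4↦3, 5↦5, 6↦6]  zeros at y ∈ {2}
  x = 1: [0↦3, 1↦6, 2↦5, 3↦6, 4↦1, 5↦3, 6↦4]  zeros at y ∈ ∅
  x = 2: [0↦0, 1↦0, 2↦3, 3↦1, 4↦0, 5↦6, 6↦4]  zeros at y ∈ {0, 1, 4}
  x = 3: [0↦5, 1↦6, 2↦3, 3↦2, 4↦2, 5↦2, 6↦1]  zeros at y ∈ ∅
  x = 4: [0↦6, 1↦5, 2↦0, 3↦4, 4↦2, 5↦0, 6↦4]  zeros at y ∈ {2, 5}
  x = 5: [0↦5, 1↦6, 2↦3, 3↦2, 4↦2, 5↦2, 6↦1]  zeros at y ∈ ∅
  x = 6: [0↦4, 1↦4, 2↦0, 3↦5, 4↦4, 5↦3, 6↦1]  zeros at y ∈ {2}
Collecting zeros: affine points = {(0, 2), (2, 0), (2, 1), (2, 4), (4, 2), (4, 5), (6, 2)}.
Total count |C(F_7)_aff| = 7.


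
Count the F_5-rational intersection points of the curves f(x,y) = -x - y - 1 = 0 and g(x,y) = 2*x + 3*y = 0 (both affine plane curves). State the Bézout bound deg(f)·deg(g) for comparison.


Common zeros: {(2, 2)}; count = 1; Bézout bound = 1.

deg(f) = 1, deg(g) = 1, so Bézout bound = 1.
Scan x ∈ F_5. For each x, list the y ∈ F_5 with f(x, y) ≡ 0 and those with g(x, y) ≡ 0 (mod 5); the common zeros in that column are the intersection.
  x = 0: f ≡ 0 at y ∈ {4}; g ≡ 0 at y ∈ {0}; common: ∅.
  x = 1: f ≡ 0 at y ∈ {3}; g ≡ 0 at y ∈ {1}; common: ∅.
  x = 2: f ≡ 0 at y ∈ {2}; g ≡ 0 at y ∈ {2}; common: {2}.
  x = 3: f ≡ 0 at y ∈ {1}; g ≡ 0 at y ∈ {3}; common: ∅.
  x = 4: f ≡ 0 at y ∈ {0}; g ≡ 0 at y ∈ {4}; common: ∅.
Collecting: common zeros = {(2, 2)}, so the count is 1.
Comparison with the Bézout bound: 1 ≤ 1 = deg(f)·deg(g), as expected for curves with no common component (the bound is attained).


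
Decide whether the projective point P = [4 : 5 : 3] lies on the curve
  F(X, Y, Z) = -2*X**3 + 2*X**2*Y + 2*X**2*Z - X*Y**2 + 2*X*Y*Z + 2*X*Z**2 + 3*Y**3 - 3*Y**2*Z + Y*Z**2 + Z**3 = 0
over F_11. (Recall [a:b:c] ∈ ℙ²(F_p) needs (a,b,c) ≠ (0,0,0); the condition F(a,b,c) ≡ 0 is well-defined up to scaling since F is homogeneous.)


F(4,5,3) ≡ 2 (mod 11); P is NOT on the curve.

Evaluate F(4, 5, 3) term-by-term (mod 11).
  -2*X**3 ↦ -2·64·1·1 = -128
  2*X**2*Y ↦ 2·16·5·1 = 160
  2*X**2*Z ↦ 2·16·1·3 = 96
  -X*Y**2 ↦ -1·4·25·1 = -100
  2*X*Y*Z ↦ 2·4·5·3 = 120
  2*X*Z**2 ↦ 2·4·1·9 = 72
  3*Y**3 ↦ 3·1·125·1 = 375
  -3*Y**2*Z ↦ -3·1·25·3 = -225
  Y*Z**2 ↦ 1·1·5·9 = 45
  Z**3 ↦ 1·1·1·27 = 27
Sum: F(4, 5, 3) = (-128) + (160) + (96) + (-100) + (120) + (72) + (375) + (-225) + (45) + (27) = 442.
Reducing mod 11: 442 ≡ 2 (mod 11).
Since F(a, b, c) ≡ 2 ≠ 0 (mod 11), P does NOT lie on the curve.


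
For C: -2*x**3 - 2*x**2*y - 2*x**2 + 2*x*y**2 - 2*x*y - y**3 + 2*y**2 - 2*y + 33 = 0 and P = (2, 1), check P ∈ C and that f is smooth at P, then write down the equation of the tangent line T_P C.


Tangent line at P: -40*x - 5*y + 85 = 0.

Step 1: f(2, 1) = 0, so P lies on C.
Step 2: partial derivatives
  f_x(x, y) = -6*x**2 - 4*x*y - 4*x + 2*y**2 - 2*y, f_y(x, y) = -2*x**2 + 4*x*y - 2*x - 3*y**2 + 4*y - 2.
  f_x(P) = -40, f_y(P) = -5 (gradient nonzero, so P is smooth).
Step 3: tangent line at P: -40·(x − 2) + -5·(y − 1) = 0.
Expanding: -40*x - 5*y + 85 = 0.


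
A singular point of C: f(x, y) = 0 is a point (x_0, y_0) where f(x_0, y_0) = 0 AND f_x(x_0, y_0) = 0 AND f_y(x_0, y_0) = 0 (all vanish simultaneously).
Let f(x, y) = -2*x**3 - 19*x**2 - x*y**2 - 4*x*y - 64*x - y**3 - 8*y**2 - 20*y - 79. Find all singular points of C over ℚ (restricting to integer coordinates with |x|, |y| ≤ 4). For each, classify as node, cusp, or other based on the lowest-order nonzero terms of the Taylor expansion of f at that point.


Singular points: {(-3, -2)}; classification: node.

Compute partial derivatives:
  f_x = -6*x**2 - 38*x - y**2 - 4*y - 64.
  f_y = -2*x*y - 4*x - 3*y**2 - 16*y - 20.
Scan x_0 ∈ {−4, ..., 4}. For each x_0, f_y(x_0, y) is a polynomial in y; find its integer roots y ∈ {−4, ..., 4}, then test f_x and f at those candidates.
  x = -4: f_y(-4, y) = -3*y**2 - 8*y - 4; vanishes at y ∈ {-2}. (-4, -2): f_x = -4 ≠ 0.
  x = -3: f_y(-3, y) = -3*y**2 - 10*y - 8; vanishes at y ∈ {-2}. (-3, -2): f_x = 0, f = 0 — SINGULAR.
  x = -2: f_y(-2, y) = -3*y**2 - 12*y - 12; vanishes at y ∈ {-2}. (-2, -2): f_x = -8 ≠ 0.
  x = -1: f_y(-1, y) = -3*y**2 - 14*y - 16; vanishes at y ∈ {-2}. (-1, -2): f_x = -28 ≠ 0.
  x = 0: f_y(0, y) = -3*y**2 - 16*y - 20; vanishes at y ∈ {-2}. (0, -2): f_x = -60 ≠ 0.
  x = 1: f_y(1, y) = -3*y**2 - 18*y - 24; vanishes at y ∈ {-4, -2}. (1, -4): f_x = -108 ≠ 0; (1, -2): f_x = -104 ≠ 0.
  x = 2: f_y(2, y) = -3*y**2 - 20*y - 28; vanishes at y ∈ {-2}. (2, -2): f_x = -160 ≠ 0.
  x = 3: f_y(3, y) = -3*y**2 - 22*y - 32; vanishes at y ∈ {-2}. (3, -2): f_x = -228 ≠ 0.
  x = 4: f_y(4, y) = -3*y**2 - 24*y - 36; vanishes at y ∈ {-2}. (4, -2): f_x = -308 ≠ 0.
Only singular point on the grid: (-3, -2).
Classify: substitute x = -3 + u, y = -2 + v and expand: f = -2*u**3 - u**2 - u*v**2 - v**3 + v**2.
No constant or linear terms (consistent with a singular point). Quadratic part: -u**2 + v**2. Cubic part: -2*u**3 - u*v**2 - v**3.
The quadratic part v**2 - u**2 = (v − u)(v + u) splits into two distinct linear factors, so there are two distinct tangent lines y − -2 = ±(x − -3) — this is a node (ordinary double point).
Classification: node.


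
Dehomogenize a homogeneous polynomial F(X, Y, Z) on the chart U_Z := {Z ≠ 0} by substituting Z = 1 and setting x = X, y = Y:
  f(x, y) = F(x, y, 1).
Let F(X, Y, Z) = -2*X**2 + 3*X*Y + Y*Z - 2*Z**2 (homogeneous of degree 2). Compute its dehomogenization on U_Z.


f(x, y) = -2*x**2 + 3*x*y + y - 2

On U_Z we set Z = 1. Each monomial c·X^i·Y^j·Z^k in F becomes c·x^i·y^j·1^k = c·x^i·y^j.
Substituting Z = 1: F(X, Y, 1) = -2*x**2 + 3*x*y + y - 2.
Note: deg(f) ≤ deg(F) = 2; strict inequality happens when F is divisible by Z (lost terms).


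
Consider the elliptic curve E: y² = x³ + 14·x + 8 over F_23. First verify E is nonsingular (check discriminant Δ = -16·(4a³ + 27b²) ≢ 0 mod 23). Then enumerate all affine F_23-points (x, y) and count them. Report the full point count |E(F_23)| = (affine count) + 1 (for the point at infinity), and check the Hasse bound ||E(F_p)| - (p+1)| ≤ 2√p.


Affine points = {(0, 10), (0, 13), (1, 0), (3, 10), (3, 13), (4, 6), (4, 17), (6, 3), (6, 20), (7, 9), (7, 14), (9, 9), (9, 14), (12, 8), (12, 15), (13, 8), (13, 15), (14, 2), (14, 21), (16, 2), (16, 21), (19, 7), (19, 16), (20, 10), (20, 13), (21, 8), (21, 15), (22, 4), (22, 19)}; affine count = 29; |E(F_23)| = 30.

Discriminant check: Δ ∝ 4a³ + 27b² = 4·14³ + 27·8² = 4·2744 + 27·64 ≡ 8 (mod 23). Nonzero ⇒ E is nonsingular.
For each x ∈ F_23, compute rhs = x³ + 14·x + 8 mod 23, then count y ∈ F_23 with y² ≡ rhs.
  x = 0: rhs = 8, matching y values: 10, 13 (2 points).
  x = 1: rhs = 0, matching y values: 0 (1 points).
  x = 2: rhs = 21, matching y values: none (0 points).
  x = 3: rhs = 8, matching y values: 10, 13 (2 points).
  x = 4: rhs = 13, matching y values: 6, 17 (2 points).
  x = 5: rhs = 19, matching y values: none (0 points).
  x = 6: rhs = 9, matching y values: 3, 20 (2 points).
  x = 7: rhs = 12, matching y values: 9, 14 (2 points).
  x = 8: rhs = 11, matching y values: none (0 points).
  x = 9: rhs = 12, matching y values: 9, 14 (2 points).
  x = 10: rhs = 21, matching y values: none (0 points).
  x = 11: rhs = 21, matching y values: none (0 points).
  x = 12: rhs = 18, matching y values: 8, 15 (2 points).
  x = 13: rhs = 18, matching y values: 8, 15 (2 points).
  x = 14: rhs = 4, matching y values: 2, 21 (2 points).
  x = 15: rhs = 5, matching y values: none (0 points).
  x = 16: rhs = 4, matching y values: 2, 21 (2 points).
  x = 17: rhs = 7, matching y values: none (0 points).
  x = 18: rhs = 20, matching y values: none (0 points).
  x = 19: rhs = 3, matching y values: 7, 16 (2 points).
  x = 20: rhs = 8, matching y values: 10, 13 (2 points).
  x = 21: rhs = 18, matching y values: 8, 15 (2 points).
  x = 22: rhs = 16, matching y values: 4, 19 (2 points).
Total affine count: 29.
Full point count |E(F_23)| = 29 + 1 = 30.
Hasse bound: |30 − (23+1)| = |6| = 6 ≤ 2√23 ≈ 9.5917 ✓.


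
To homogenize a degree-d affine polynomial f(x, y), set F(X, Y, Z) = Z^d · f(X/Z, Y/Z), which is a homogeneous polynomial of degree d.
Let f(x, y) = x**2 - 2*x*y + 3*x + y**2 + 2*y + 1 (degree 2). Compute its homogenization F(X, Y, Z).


F(X, Y, Z) = X**2 - 2*X*Y + 3*X*Z + Y**2 + 2*Y*Z + Z**2

deg(f) = 2.
Substitute x = X/Z, y = Y/Z into f, then multiply by Z^2.
  monomial 1·x^2·y^0 ↦ 1·X^2·Y^0·Z^0.
  monomial -2·x^1·y^1 ↦ -2·X^1·Y^1·Z^0.
  monomial 3·x^1·y^0 ↦ 3·X^1·Y^0·Z^1.
  monomial 1·x^0·y^2 ↦ 1·X^0·Y^2·Z^0.
  monomial 2·x^0·y^1 ↦ 2·X^0·Y^1·Z^1.
  monomial 1·x^0·y^0 ↦ 1·X^0·Y^0·Z^2.
Collecting: F(X, Y, Z) = X**2 - 2*X*Y + 3*X*Z + Y**2 + 2*Y*Z + Z**2.


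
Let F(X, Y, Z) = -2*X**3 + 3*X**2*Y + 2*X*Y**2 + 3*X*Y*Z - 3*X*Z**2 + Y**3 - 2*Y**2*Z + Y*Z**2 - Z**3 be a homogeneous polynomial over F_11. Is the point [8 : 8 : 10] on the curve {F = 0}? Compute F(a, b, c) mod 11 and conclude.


F(8,8,10) ≡ 0 (mod 11); P is on the curve.

Evaluate F(8, 8, 10) term-by-term (mod 11).
  -2*X**3 ↦ -2·512·1·1 = -1024
  3*X**2*Y ↦ 3·64·8·1 = 1536
  2*X*Y**2 ↦ 2·8·64·1 = 1024
  3*X*Y*Z ↦ 3·8·8·10 = 1920
  -3*X*Z**2 ↦ -3·8·1·100 = -2400
  Y**3 ↦ 1·1·512·1 = 512
  -2*Y**2*Z ↦ -2·1·64·10 = -1280
  Y*Z**2 ↦ 1·1·8·100 = 800
  -Z**3 ↦ -1·1·1·1000 = -1000
Sum: F(8, 8, 10) = (-1024) + (1536) + (1024) + (1920) + (-2400) + (512) + (-1280) + (800) + (-1000) = 88.
Reducing mod 11: 88 ≡ 0 (mod 11).
Since F(a, b, c) ≡ 0 (mod 11), P lies on the curve.


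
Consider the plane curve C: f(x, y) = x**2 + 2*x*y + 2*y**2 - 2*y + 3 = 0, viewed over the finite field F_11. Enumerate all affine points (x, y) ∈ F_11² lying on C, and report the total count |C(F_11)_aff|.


Affine F_11-points: {(1, 3), (1, 8), (2, 1), (2, 9), (4, 3), (4, 5), (5, 8), (5, 10), (7, 1), (7, 4), (8, 5), (8, 10)}; count = 12.

For each of the 121 pairs (x, y) ∈ F_11², evaluate f(x, y) mod 11. Record the zeros.
  x = 0: [0↦3, 1↦3, 2↦7, 3↦4, 4↦5, 5↦10, 6↦8, 7↦10, 8↦5, 9↦4, 10↦7]  zeros at y ∈ ∅
  x = 1: [0↦4, 1↦6, 2↦1, 3↦0, 4↦3, 5↦10, 6↦10, 7↦3, 8↦0, 9↦1, 10↦6]  zeros at y ∈ {3, 8}
  x = 2: [0↦7, 1↦0, 2↦8, 3↦9, 4↦3, 5↦1, 6↦3, 7↦9, 8↦8, 9↦0, 10↦7]  zeros at y ∈ {1, 9}
  x = 3: [0↦1, 1↦7, 2↦6, 3↦9, 4↦5, 5↦5, 6↦9, 7↦6, 8↦7, 9↦1, 10↦10]  zeros at y ∈ ∅
  x = 4: [0↦8, 1↦5, 2↦6, 3↦0, 4↦9, 5↦0, 6↦6, 7↦5, 8↦8, 9↦4, 10↦4]  zeros at y ∈ {3, 5}
  x = 5: [0↦6, 1↦5, 2↦8, 3↦4, 4↦4, 5↦8, 6↦5, 7↦6, 8↦0, 9↦9, 10↦0]  zeros at y ∈ {8, 10}
  x = 6: [0↦6, 1↦7, 2↦1, 3↦10, 4↦1, 5↦7, 6↦6, 7↦9, 8↦5, 9↦5, 10↦9]  zeros at y ∈ ∅
  x = 7: [0↦8, 1↦0, 2↦7, 3↦7, 4↦0, 5↦8, 6↦9, 7↦3, 8↦1, 9↦3, 10↦9]  zeros at y ∈ {1, 4}
  x = 8: [0↦1, 1↦6, 2↦4, 3↦6, 4↦1, 5↦0, 6↦3, 7↦10, 8↦10, 9↦3, 10↦0]  zeros at y ∈ {5, 10}
  x = 9: [0↦7, 1↦3, 2↦3, 3↦7, 4↦4, 5↦5, 6↦10, 7↦8, 8↦10, 9↦5, 10↦4]  zeros at y ∈ ∅
  x = 10: [0↦4, 1↦2, 2↦4, 3↦10, 4↦9, 5↦1, 6↦8, 7↦8, 8↦1, 9↦9, 10↦10]  zeros at y ∈ ∅
Collecting zeros: affine points = {(1, 3), (1, 8), (2, 1), (2, 9), (4, 3), (4, 5), (5, 8), (5, 10), (7, 1), (7, 4), (8, 5), (8, 10)}.
Total count |C(F_11)_aff| = 12.


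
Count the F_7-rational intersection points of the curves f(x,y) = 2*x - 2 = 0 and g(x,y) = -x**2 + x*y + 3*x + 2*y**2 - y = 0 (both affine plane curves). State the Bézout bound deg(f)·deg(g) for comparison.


Common zeros: ∅; count = 0; Bézout bound = 2.

deg(f) = 1, deg(g) = 2, so Bézout bound = 2.
Scan x ∈ F_7. For each x, list the y ∈ F_7 with f(x, y) ≡ 0 and those with g(x, y) ≡ 0 (mod 7); the common zeros in that column are the intersection.
  x = 0: f ≡ 0 at y ∈ ∅; g ≡ 0 at y ∈ {0, 4}; common: ∅.
  x = 1: f ≡ 0 at y ∈ {0, 1, 2, 3, 4, 5, 6}; g ≡ 0 at y ∈ ∅; common: ∅.
  x = 2: f ≡ 0 at y ∈ ∅; g ≡ 0 at y ∈ ∅; common: ∅.
  x = 3: f ≡ 0 at y ∈ ∅; g ≡ 0 at y ∈ {0, 6}; common: ∅.
  x = 4: f ≡ 0 at y ∈ ∅; g ≡ 0 at y ∈ ∅; common: ∅.
  x = 5: f ≡ 0 at y ∈ ∅; g ≡ 0 at y ∈ ∅; common: ∅.
  x = 6: f ≡ 0 at y ∈ ∅; g ≡ 0 at y ∈ {2, 6}; common: ∅.
Collecting: common zeros = ∅, so the count is 0.
Comparison with the Bézout bound: 0 ≤ 2 = deg(f)·deg(g), as expected for curves with no common component (the affine F_7-count falls short of the bound because intersections may lie at infinity, over extension fields, or carry multiplicity).


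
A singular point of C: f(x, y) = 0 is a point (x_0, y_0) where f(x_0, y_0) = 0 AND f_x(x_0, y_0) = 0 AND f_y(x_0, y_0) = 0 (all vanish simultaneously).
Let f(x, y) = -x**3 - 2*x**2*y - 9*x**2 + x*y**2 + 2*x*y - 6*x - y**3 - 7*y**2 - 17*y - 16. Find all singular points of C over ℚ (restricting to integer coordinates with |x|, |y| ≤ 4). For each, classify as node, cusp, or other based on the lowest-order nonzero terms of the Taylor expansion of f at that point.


Singular points: {(-1, -3)}; classification: cusp.

Compute partial derivatives:
  f_x = -3*x**2 - 4*x*y - 18*x + y**2 + 2*y - 6.
  f_y = -2*x**2 + 2*x*y + 2*x - 3*y**2 - 14*y - 17.
Scan x_0 ∈ {−4, ..., 4}. For each x_0, f_y(x_0, y) is a polynomial in y; find its integer roots y ∈ {−4, ..., 4}, then test f_x and f at those candidates.
  x = -4: f_y(-4, y) = -3*y**2 - 22*y - 57; no integer root y with |y| ≤ 4.
  x = -3: f_y(-3, y) = -3*y**2 - 20*y - 41; no integer root y with |y| ≤ 4.
  x = -2: f_y(-2, y) = -3*y**2 - 18*y - 29; no integer root y with |y| ≤ 4.
  x = -1: f_y(-1, y) = -3*y**2 - 16*y - 21; vanishes at y ∈ {-3}. (-1, -3): f_x = 0, f = 0 — SINGULAR.
  x = 0: f_y(0, y) = -3*y**2 - 14*y - 17; no integer root y with |y| ≤ 4.
  x = 1: f_y(1, y) = -3*y**2 - 12*y - 17; no integer root y with |y| ≤ 4.
  x = 2: f_y(2, y) = -3*y**2 - 10*y - 21; no integer root y with |y| ≤ 4.
  x = 3: f_y(3, y) = -3*y**2 - 8*y - 29; no integer root y with |y| ≤ 4.
  x = 4: f_y(4, y) = -3*y**2 - 6*y - 41; no integer root y with |y| ≤ 4.
Only singular point on the grid: (-1, -3).
Classify: substitute x = -1 + u, y = -3 + v and expand: f = -u**3 - 2*u**2*v + u*v**2 - v**3 + v**2.
No constant or linear terms (consistent with a singular point). Quadratic part: v**2. Cubic part: -u**3 - 2*u**2*v + u*v**2 - v**3.
The quadratic part v**2 is a perfect square, so there is a single (double) tangent line v = 0, i.e. y = -3. Restricting the cubic part to that line (v = 0) leaves -u**3 ≠ 0, so f is not divisible by v and the branch is v² ≈ u**3 to lowest order — this is a cusp.
Classification: cusp.


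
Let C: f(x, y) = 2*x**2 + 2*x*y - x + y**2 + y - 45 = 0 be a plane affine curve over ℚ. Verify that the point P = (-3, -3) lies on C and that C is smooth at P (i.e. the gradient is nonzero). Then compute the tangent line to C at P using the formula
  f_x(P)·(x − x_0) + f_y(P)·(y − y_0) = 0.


Tangent line at P: -19*x - 11*y - 90 = 0.

Step 1: f(-3, -3) = 0, so P lies on C.
Step 2: partial derivatives
  f_x(x, y) = 4*x + 2*y - 1, f_y(x, y) = 2*x + 2*y + 1.
  f_x(P) = -19, f_y(P) = -11 (gradient nonzero, so P is smooth).
Step 3: tangent line at P: -19·(x − -3) + -11·(y − -3) = 0.
Expanding: -19*x - 11*y - 90 = 0.


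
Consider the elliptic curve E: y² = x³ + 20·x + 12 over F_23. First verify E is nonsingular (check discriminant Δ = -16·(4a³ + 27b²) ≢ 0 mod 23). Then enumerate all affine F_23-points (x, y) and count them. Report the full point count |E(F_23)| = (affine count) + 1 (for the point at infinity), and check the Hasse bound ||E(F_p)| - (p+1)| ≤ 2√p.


Affine points = {(0, 9), (0, 14), (4, 8), (4, 15), (6, 7), (6, 16), (7, 9), (7, 14), (9, 1), (9, 22), (10, 4), (10, 19), (12, 5), (12, 18), (13, 10), (13, 13), (14, 0), (16, 9), (16, 14), (19, 11), (19, 12)}; affine count = 21; |E(F_23)| = 22.

Discriminant check: Δ ∝ 4a³ + 27b² = 4·20³ + 27·12² = 4·8000 + 27·144 ≡ 8 (mod 23). Nonzero ⇒ E is nonsingular.
For each x ∈ F_23, compute rhs = x³ + 20·x + 12 mod 23, then count y ∈ F_23 with y² ≡ rhs.
  x = 0: rhs = 12, matching y values: 9, 14 (2 points).
  x = 1: rhs = 10, matching y values: none (0 points).
  x = 2: rhs = 14, matching y values: none (0 points).
  x = 3: rhs = 7, matching y values: none (0 points).
  x = 4: rhs = 18, matching y values: 8, 15 (2 points).
  x = 5: rhs = 7, matching y values: none (0 points).
  x = 6: rhs = 3, matching y values: 7, 16 (2 points).
  x = 7: rhs = 12, matching y values: 9, 14 (2 points).
  x = 8: rhs = 17, matching y values: none (0 points).
  x = 9: rhs = 1, matching y values: 1, 22 (2 points).
  x = 10: rhs = 16, matching y values: 4, 19 (2 points).
  x = 11: rhs = 22, matching y values: none (0 points).
  x = 12: rhs = 2, matching y values: 5, 18 (2 points).
  x = 13: rhs = 8, matching y values: 10, 13 (2 points).
  x = 14: rhs = 0, matching y values: 0 (1 points).
  x = 15: rhs = 7, matching y values: none (0 points).
  x = 16: rhs = 12, matching y values: 9, 14 (2 points).
  x = 17: rhs = 21, matching y values: none (0 points).
  x = 18: rhs = 17, matching y values: none (0 points).
  x = 19: rhs = 6, matching y values: 11, 12 (2 points).
  x = 20: rhs = 17, matching y values: none (0 points).
  x = 21: rhs = 10, matching y values: none (0 points).
  x = 22: rhs = 14, matching y values: none (0 points).
Total affine count: 21.
Full point count |E(F_23)| = 21 + 1 = 22.
Hasse bound: |22 − (23+1)| = |-2| = 2 ≤ 2√23 ≈ 9.5917 ✓.


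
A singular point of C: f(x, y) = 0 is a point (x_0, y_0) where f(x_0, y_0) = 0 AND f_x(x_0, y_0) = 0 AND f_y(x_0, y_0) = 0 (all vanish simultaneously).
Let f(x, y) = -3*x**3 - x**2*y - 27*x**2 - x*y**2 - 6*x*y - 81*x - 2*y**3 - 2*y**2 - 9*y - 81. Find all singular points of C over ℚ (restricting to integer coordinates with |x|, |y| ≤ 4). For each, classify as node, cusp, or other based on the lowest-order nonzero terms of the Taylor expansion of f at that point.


Singular points: {(-3, 0)}; classification: cusp.

Compute partial derivatives:
  f_x = -9*x**2 - 2*x*y - 54*x - y**2 - 6*y - 81.
  f_y = -x**2 - 2*x*y - 6*x - 6*y**2 - 4*y - 9.
Scan x_0 ∈ {−4, ..., 4}. For each x_0, f_y(x_0, y) is a polynomial in y; find its integer roots y ∈ {−4, ..., 4}, then test f_x and f at those candidates.
  x = -4: f_y(-4, y) = -6*y**2 + 4*y - 1; no integer root y with |y| ≤ 4.
  x = -3: f_y(-3, y) = -6*y**2 + 2*y; vanishes at y ∈ {0}. (-3, 0): f_x = 0, f = 0 — SINGULAR.
  x = -2: f_y(-2, y) = -6*y**2 - 1; no integer root y with |y| ≤ 4.
  x = -1: f_y(-1, y) = -6*y**2 - 2*y - 4; no integer root y with |y| ≤ 4.
  x = 0: f_y(0, y) = -6*y**2 - 4*y - 9; no integer root y with |y| ≤ 4.
  x = 1: f_y(1, y) = -6*y**2 - 6*y - 16; no integer root y with |y| ≤ 4.
  x = 2: f_y(2, y) = -6*y**2 - 8*y - 25; no integer root y with |y| ≤ 4.
  x = 3: f_y(3, y) = -6*y**2 - 10*y - 36; no integer root y with |y| ≤ 4.
  x = 4: f_y(4, y) = -6*y**2 - 12*y - 49; no integer root y with |y| ≤ 4.
Only singular point on the grid: (-3, 0).
Classify: substitute x = -3 + u, y = 0 + v and expand: f = -3*u**3 - u**2*v - u*v**2 - 2*v**3 + v**2.
No constant or linear terms (consistent with a singular point). Quadratic part: v**2. Cubic part: -3*u**3 - u**2*v - u*v**2 - 2*v**3.
The quadratic part v**2 is a perfect square, so there is a single (double) tangent line v = 0, i.e. y = 0. Restricting the cubic part to that line (v = 0) leaves -3*u**3 ≠ 0, so f is not divisible by v and the branch is v² ≈ 3*u**3 to lowest order — this is a cusp.
Classification: cusp.


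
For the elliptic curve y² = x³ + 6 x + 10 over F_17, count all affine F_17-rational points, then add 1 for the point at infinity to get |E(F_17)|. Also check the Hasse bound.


Affine points = {(1, 0), (2, 8), (2, 9), (3, 2), (3, 15), (4, 8), (4, 9), (7, 2), (7, 15), (8, 3), (8, 14), (10, 4), (10, 13), (11, 8), (11, 9), (12, 5), (12, 12), (14, 4), (14, 13)}; affine count = 19; |E(F_17)| = 20.

Discriminant check: Δ ∝ 4a³ + 27b² = 4·6³ + 27·10² = 4·216 + 27·100 ≡ 11 (mod 17). Nonzero ⇒ E is nonsingular.
For each x ∈ F_17, compute rhs = x³ + 6·x + 10 mod 17, then count y ∈ F_17 with y² ≡ rhs.
  x = 0: rhs = 10, matching y values: none (0 points).
  x = 1: rhs = 0, matching y values: 0 (1 points).
  x = 2: rhs = 13, matching y values: 8, 9 (2 points).
  x = 3: rhs = 4, matching y values: 2, 15 (2 points).
  x = 4: rhs = 13, matching y values: 8, 9 (2 points).
  x = 5: rhs = 12, matching y values: none (0 points).
  x = 6: rhs = 7, matching y values: none (0 points).
  x = 7: rhs = 4, matching y values: 2, 15 (2 points).
  x = 8: rhs = 9, matching y values: 3, 14 (2 points).
  x = 9: rhs = 11, matching y values: none (0 points).
  x = 10: rhs = 16, matching y values: 4, 13 (2 points).
  x = 11: rhs = 13, matching y values: 8, 9 (2 points).
  x = 12: rhs = 8, matching y values: 5, 12 (2 points).
  x = 13: rhs = 7, matching y values: none (0 points).
  x = 14: rhs = 16, matching y values: 4, 13 (2 points).
  x = 15: rhs = 7, matching y values: none (0 points).
  x = 16: rhs = 3, matching y values: none (0 points).
Total affine count: 19.
Full point count |E(F_17)| = 19 + 1 = 20.
Hasse bound: |20 − (17+1)| = |2| = 2 ≤ 2√17 ≈ 8.2462 ✓.


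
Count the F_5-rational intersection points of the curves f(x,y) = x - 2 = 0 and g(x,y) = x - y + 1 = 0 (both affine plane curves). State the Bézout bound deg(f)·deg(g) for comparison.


Common zeros: {(2, 3)}; count = 1; Bézout bound = 1.

deg(f) = 1, deg(g) = 1, so Bézout bound = 1.
Scan x ∈ F_5. For each x, list the y ∈ F_5 with f(x, y) ≡ 0 and those with g(x, y) ≡ 0 (mod 5); the common zeros in that column are the intersection.
  x = 0: f ≡ 0 at y ∈ ∅; g ≡ 0 at y ∈ {1}; common: ∅.
  x = 1: f ≡ 0 at y ∈ ∅; g ≡ 0 at y ∈ {2}; common: ∅.
  x = 2: f ≡ 0 at y ∈ {0, 1, 2, 3, 4}; g ≡ 0 at y ∈ {3}; common: {3}.
  x = 3: f ≡ 0 at y ∈ ∅; g ≡ 0 at y ∈ {4}; common: ∅.
  x = 4: f ≡ 0 at y ∈ ∅; g ≡ 0 at y ∈ {0}; common: ∅.
Collecting: common zeros = {(2, 3)}, so the count is 1.
Comparison with the Bézout bound: 1 ≤ 1 = deg(f)·deg(g), as expected for curves with no common component (the bound is attained).


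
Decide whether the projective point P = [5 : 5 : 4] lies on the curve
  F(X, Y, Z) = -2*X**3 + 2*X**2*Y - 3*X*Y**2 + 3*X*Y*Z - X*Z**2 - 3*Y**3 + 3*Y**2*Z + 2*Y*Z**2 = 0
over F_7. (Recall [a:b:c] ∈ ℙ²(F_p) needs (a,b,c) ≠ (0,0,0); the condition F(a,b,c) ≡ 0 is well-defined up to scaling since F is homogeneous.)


F(5,5,4) ≡ 0 (mod 7); P is on the curve.

Evaluate F(5, 5, 4) term-by-term (mod 7).
  -2*X**3 ↦ -2·125·1·1 = -250
  2*X**2*Y ↦ 2·25·5·1 = 250
  -3*X*Y**2 ↦ -3·5·25·1 = -375
  3*X*Y*Z ↦ 3·5·5·4 = 300
  -X*Z**2 ↦ -1·5·1·16 = -80
  -3*Y**3 ↦ -3·1·125·1 = -375
  3*Y**2*Z ↦ 3·1·25·4 = 300
  2*Y*Z**2 ↦ 2·1·5·16 = 160
Sum: F(5, 5, 4) = (-250) + (250) + (-375) + (300) + (-80) + (-375) + (300) + (160) = -70.
Reducing mod 7: -70 ≡ 0 (mod 7).
Since F(a, b, c) ≡ 0 (mod 7), P lies on the curve.


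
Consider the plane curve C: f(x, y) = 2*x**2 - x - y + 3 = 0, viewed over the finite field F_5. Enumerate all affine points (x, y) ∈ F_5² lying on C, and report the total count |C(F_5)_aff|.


Affine F_5-points: {(0, 3), (1, 4), (2, 4), (3, 3), (4, 1)}; count = 5.

For each of the 25 pairs (x, y) ∈ F_5², evaluate f(x, y) mod 5. Record the zeros.
  x = 0: [0↦3, 1↦2, 2↦1, 3↦0, 4↦4]  zeros at y ∈ {3}
  x = 1: [0↦4, 1↦3, 2↦2, 3↦1, 4↦0]  zeros at y ∈ {4}
  x = 2: [0↦4, 1↦3, 2↦2, 3↦1, 4↦0]  zeros at y ∈ {4}
  x = 3: [0↦3, 1↦2, 2↦1, 3↦0, 4↦4]  zeros at y ∈ {3}
  x = 4: [0↦1, 1↦0, 2↦4, 3↦3, 4↦2]  zeros at y ∈ {1}
Collecting zeros: affine points = {(0, 3), (1, 4), (2, 4), (3, 3), (4, 1)}.
Total count |C(F_5)_aff| = 5.


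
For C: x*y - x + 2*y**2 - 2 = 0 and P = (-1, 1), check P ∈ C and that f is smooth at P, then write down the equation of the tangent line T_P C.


Tangent line at P: 3*y - 3 = 0.

Step 1: f(-1, 1) = 0, so P lies on C.
Step 2: partial derivatives
  f_x(x, y) = y - 1, f_y(x, y) = x + 4*y.
  f_x(P) = 0, f_y(P) = 3 (gradient nonzero, so P is smooth).
Step 3: tangent line at P: 0·(x − -1) + 3·(y − 1) = 0.
Expanding: 3*y - 3 = 0.


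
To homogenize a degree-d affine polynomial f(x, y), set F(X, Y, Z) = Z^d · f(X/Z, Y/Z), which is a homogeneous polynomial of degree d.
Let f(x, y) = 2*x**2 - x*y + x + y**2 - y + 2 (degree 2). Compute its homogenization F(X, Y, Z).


F(X, Y, Z) = 2*X**2 - X*Y + X*Z + Y**2 - Y*Z + 2*Z**2

deg(f) = 2.
Substitute x = X/Z, y = Y/Z into f, then multiply by Z^2.
  monomial 2·x^2·y^0 ↦ 2·X^2·Y^0·Z^0.
  monomial -1·x^1·y^1 ↦ -1·X^1·Y^1·Z^0.
  monomial 1·x^1·y^0 ↦ 1·X^1·Y^0·Z^1.
  monomial 1·x^0·y^2 ↦ 1·X^0·Y^2·Z^0.
  monomial -1·x^0·y^1 ↦ -1·X^0·Y^1·Z^1.
  monomial 2·x^0·y^0 ↦ 2·X^0·Y^0·Z^2.
Collecting: F(X, Y, Z) = 2*X**2 - X*Y + X*Z + Y**2 - Y*Z + 2*Z**2.


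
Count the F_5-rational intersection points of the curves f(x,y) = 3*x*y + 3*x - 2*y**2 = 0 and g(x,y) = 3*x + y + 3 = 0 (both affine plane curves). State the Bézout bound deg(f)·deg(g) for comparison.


Common zeros: {(2, 1)}; count = 1; Bézout bound = 2.

deg(f) = 2, deg(g) = 1, so Bézout bound = 2.
Scan x ∈ F_5. For each x, list the y ∈ F_5 with f(x, y) ≡ 0 and those with g(x, y) ≡ 0 (mod 5); the common zeros in that column are the intersection.
  x = 0: f ≡ 0 at y ∈ {0}; g ≡ 0 at y ∈ {2}; common: ∅.
  x = 1: f ≡ 0 at y ∈ ∅; g ≡ 0 at y ∈ {4}; common: ∅.
  x = 2: f ≡ 0 at y ∈ {1, 2}; g ≡ 0 at y ∈ {1}; common: {1}.
  x = 3: f ≡ 0 at y ∈ ∅; g ≡ 0 at y ∈ {3}; common: ∅.
  x = 4: f ≡ 0 at y ∈ {3}; g ≡ 0 at y ∈ {0}; common: ∅.
Collecting: common zeros = {(2, 1)}, so the count is 1.
Comparison with the Bézout bound: 1 ≤ 2 = deg(f)·deg(g), as expected for curves with no common component (the affine F_5-count falls short of the bound because intersections may lie at infinity, over extension fields, or carry multiplicity).
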